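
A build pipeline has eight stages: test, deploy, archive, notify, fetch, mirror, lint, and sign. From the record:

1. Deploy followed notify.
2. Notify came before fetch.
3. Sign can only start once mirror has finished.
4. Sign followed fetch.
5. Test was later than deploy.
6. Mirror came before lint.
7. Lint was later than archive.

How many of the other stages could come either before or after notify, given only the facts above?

3

Forced after notify: deploy, fetch, sign, and test.
That leaves archive, lint, and mirror with no forced order relative to notify — 3.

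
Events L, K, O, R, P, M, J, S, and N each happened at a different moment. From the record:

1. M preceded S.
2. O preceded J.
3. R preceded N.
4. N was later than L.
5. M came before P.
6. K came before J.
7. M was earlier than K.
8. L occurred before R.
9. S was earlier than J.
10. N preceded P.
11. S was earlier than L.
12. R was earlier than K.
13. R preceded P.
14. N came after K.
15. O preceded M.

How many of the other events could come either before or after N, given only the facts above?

Forced before N: K, L, M, O, R, and S; forced after N: P.
That leaves J with no forced order relative to N — 1.

1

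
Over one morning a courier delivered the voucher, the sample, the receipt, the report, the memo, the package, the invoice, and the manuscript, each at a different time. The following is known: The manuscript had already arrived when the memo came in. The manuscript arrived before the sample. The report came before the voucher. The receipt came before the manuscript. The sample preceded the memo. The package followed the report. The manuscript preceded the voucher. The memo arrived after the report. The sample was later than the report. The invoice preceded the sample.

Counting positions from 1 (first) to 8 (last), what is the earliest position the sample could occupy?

5

The invoice, the manuscript, the receipt, and the report must all come before the sample — 4 forced predecessors.
Nothing else is forced ahead of the sample, so its earliest slot is position 4 + 1 = 5.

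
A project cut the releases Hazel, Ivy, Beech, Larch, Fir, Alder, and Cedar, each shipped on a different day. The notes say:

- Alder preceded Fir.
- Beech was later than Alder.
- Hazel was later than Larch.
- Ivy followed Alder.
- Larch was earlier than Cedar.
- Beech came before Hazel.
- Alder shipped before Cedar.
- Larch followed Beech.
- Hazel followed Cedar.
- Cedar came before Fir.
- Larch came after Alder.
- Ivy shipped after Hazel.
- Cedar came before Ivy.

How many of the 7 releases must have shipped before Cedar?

3

Directly stated before Cedar: Alder and Larch.
Beech reaches Cedar via Beech → Larch → Cedar.
No chain forces Hazel (or any of the others) ahead of Cedar.
That's Alder, Beech, and Larch — 3 in all.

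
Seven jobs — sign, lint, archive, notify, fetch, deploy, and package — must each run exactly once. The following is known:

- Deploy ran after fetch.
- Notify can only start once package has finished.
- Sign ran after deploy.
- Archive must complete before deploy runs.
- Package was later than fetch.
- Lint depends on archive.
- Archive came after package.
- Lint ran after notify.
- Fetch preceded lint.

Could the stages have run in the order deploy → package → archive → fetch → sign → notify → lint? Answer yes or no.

no

The constraints require fetch before package, but in the proposed sequence package appears ahead of fetch. That one violation is enough.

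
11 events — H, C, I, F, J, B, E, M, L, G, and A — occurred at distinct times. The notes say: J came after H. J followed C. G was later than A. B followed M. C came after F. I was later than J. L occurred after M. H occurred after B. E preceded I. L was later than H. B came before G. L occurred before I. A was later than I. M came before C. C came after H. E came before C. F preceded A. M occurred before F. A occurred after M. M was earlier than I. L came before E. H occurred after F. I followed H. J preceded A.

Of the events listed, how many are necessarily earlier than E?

Directly stated before E: L.
B reaches E via B → H → L → E.
F reaches E via F → H → L → E.
H reaches E via H → L → E.
Likewise M reaches E by chaining the stated constraints.
No chain forces C (or any of the others) ahead of E.
That's B, F, H, L, and M — 5 in all.

5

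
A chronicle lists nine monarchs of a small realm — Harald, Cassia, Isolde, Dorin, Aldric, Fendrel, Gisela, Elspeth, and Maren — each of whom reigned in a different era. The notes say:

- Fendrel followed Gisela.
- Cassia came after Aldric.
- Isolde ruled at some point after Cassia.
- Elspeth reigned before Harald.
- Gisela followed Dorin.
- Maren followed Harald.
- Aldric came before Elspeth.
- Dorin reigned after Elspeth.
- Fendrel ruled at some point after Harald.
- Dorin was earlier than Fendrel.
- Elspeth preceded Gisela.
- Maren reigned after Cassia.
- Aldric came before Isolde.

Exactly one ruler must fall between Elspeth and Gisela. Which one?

Dorin

Tracing the constraints gives Elspeth → Dorin → Gisela, so Dorin sits after Elspeth and before Gisela.
No other ruler is forced both after Elspeth and before Gisela.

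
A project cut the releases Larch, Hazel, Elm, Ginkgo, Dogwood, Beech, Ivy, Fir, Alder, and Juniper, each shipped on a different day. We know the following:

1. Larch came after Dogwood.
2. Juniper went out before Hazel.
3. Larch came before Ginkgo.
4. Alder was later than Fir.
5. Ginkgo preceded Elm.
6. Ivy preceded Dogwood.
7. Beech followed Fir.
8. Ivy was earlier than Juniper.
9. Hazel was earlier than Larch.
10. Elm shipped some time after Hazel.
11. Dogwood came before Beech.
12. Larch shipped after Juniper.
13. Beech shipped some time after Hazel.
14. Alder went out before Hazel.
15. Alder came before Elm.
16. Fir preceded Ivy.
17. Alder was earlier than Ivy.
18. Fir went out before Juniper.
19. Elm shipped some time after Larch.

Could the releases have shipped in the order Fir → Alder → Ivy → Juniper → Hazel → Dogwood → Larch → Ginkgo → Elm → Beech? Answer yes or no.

Check each stated constraint against the proposed order — e.g. Alder is ahead of Elm; Fir is ahead of Beech. Every pair is in the required order; nothing is violated.

yes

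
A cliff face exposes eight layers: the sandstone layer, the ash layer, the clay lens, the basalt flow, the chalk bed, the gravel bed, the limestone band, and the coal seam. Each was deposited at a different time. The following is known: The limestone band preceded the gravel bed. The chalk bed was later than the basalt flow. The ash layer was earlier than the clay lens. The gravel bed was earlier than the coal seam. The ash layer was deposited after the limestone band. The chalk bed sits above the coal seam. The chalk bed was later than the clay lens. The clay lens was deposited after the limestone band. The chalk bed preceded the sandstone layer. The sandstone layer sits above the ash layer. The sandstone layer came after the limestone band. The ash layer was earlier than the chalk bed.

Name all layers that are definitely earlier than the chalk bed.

Directly stated before the chalk bed: the ash layer, the basalt flow, the clay lens, and the coal seam.
The gravel bed reaches the chalk bed via the gravel bed → the coal seam → the chalk bed.
The limestone band reaches the chalk bed via the limestone band → the clay lens → the chalk bed.
No chain forces the sandstone layer ahead of the chalk bed.

the ash layer, the basalt flow, the clay lens, the coal seam, the gravel bed, the limestone band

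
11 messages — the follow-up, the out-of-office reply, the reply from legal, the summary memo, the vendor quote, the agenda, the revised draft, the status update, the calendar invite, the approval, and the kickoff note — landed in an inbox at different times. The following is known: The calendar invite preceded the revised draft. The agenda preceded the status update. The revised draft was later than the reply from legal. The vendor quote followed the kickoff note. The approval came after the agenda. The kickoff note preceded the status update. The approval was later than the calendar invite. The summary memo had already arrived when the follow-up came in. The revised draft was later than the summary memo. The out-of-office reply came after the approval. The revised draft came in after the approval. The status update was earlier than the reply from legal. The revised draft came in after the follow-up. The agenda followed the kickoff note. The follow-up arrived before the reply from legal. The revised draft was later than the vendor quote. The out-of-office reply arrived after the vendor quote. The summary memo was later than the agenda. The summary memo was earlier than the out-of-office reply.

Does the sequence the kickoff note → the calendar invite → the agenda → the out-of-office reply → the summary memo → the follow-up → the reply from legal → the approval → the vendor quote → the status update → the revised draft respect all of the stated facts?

The constraints require the summary memo before the out-of-office reply, but in the proposed sequence the out-of-office reply appears ahead of the summary memo. That one violation is enough.

no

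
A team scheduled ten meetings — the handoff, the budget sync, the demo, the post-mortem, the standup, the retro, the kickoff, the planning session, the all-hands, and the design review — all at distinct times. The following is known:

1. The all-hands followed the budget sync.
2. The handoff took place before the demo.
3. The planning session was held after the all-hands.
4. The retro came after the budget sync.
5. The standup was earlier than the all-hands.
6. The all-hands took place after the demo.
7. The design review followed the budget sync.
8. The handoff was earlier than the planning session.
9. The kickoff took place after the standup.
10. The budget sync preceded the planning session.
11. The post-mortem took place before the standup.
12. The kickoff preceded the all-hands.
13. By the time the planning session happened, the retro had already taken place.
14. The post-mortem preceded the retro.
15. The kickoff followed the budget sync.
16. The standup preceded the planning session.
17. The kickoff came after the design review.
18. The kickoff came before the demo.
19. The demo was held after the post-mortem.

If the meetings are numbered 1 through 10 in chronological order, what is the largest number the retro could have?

The retro must come before the planning session — 1 meeting forced after it.
Everything else can be placed before the retro in some valid order, so the retro can sit as late as position 10 − 1 = 9.

9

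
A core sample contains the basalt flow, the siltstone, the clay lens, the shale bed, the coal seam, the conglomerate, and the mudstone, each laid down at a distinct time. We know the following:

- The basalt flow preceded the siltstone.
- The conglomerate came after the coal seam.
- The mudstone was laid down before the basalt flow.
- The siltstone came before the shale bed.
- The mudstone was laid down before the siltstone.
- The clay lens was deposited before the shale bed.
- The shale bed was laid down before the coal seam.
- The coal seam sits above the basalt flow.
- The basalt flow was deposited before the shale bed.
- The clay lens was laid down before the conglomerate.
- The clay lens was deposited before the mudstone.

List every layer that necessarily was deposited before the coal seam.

the basalt flow, the clay lens, the mudstone, the shale bed, the siltstone

Directly stated before the coal seam: the basalt flow and the shale bed.
The clay lens reaches the coal seam via the clay lens → the shale bed → the coal seam.
The mudstone reaches the coal seam via the mudstone → the basalt flow → the coal seam.
The siltstone reaches the coal seam via the siltstone → the shale bed → the coal seam.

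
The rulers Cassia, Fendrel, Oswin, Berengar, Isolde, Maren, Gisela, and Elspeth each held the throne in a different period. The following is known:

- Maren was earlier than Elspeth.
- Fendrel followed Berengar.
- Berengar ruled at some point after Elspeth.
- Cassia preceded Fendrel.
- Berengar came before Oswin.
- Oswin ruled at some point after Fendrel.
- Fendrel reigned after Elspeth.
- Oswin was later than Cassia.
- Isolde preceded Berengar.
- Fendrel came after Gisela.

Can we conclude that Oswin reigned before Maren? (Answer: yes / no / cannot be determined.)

Tracing the constraints gives Maren → Elspeth → Fendrel → Oswin, so Maren must come before Oswin.
That means Oswin cannot be before Maren.

no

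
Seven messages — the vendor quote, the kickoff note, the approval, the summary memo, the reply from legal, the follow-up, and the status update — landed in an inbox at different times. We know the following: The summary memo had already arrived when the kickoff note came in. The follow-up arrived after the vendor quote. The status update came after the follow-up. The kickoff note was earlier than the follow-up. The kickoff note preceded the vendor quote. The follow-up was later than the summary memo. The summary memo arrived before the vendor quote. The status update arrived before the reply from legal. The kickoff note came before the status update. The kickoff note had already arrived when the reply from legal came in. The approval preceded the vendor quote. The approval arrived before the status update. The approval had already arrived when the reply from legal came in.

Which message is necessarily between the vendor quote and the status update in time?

the follow-up

Tracing the constraints gives the vendor quote → the follow-up → the status update, so the follow-up sits after the vendor quote and before the status update.
No other message is forced both after the vendor quote and before the status update.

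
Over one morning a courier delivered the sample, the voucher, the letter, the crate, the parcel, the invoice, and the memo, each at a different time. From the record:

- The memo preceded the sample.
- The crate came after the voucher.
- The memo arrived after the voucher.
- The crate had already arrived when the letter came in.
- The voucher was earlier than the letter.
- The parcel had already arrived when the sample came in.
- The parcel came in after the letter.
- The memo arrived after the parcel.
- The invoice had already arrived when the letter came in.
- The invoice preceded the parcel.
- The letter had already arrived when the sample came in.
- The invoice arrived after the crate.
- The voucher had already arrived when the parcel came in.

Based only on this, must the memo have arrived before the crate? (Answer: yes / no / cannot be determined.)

Tracing the constraints gives the crate → the letter → the parcel → the memo, so the crate must come before the memo.
That means the memo cannot be before the crate.

no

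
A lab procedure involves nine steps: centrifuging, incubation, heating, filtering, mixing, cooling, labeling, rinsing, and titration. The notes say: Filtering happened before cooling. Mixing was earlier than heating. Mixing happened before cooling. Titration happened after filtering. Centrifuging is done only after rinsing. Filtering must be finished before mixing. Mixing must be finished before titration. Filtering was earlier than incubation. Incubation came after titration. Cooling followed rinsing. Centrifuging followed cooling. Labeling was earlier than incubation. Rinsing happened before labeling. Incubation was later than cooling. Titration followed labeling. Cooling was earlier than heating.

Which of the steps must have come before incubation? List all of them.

cooling, filtering, labeling, mixing, rinsing, titration

Directly stated before incubation: cooling, filtering, labeling, and titration.
Mixing reaches incubation via mixing → titration → incubation.
Rinsing reaches incubation via rinsing → cooling → incubation.
No chain forces heating (or any of the others) ahead of incubation.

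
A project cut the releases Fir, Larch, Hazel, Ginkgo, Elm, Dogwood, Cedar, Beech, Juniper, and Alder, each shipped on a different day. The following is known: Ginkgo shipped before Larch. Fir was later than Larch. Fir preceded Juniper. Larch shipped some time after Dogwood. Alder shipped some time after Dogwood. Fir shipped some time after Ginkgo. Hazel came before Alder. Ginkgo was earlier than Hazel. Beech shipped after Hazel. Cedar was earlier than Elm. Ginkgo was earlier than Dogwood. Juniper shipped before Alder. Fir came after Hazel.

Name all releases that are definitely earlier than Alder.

Dogwood, Fir, Ginkgo, Hazel, Juniper, Larch

Directly stated before Alder: Dogwood, Hazel, and Juniper.
Fir reaches Alder via Fir → Juniper → Alder.
Ginkgo reaches Alder via Ginkgo → Dogwood → Alder.
Larch reaches Alder via Larch → Fir → Juniper → Alder.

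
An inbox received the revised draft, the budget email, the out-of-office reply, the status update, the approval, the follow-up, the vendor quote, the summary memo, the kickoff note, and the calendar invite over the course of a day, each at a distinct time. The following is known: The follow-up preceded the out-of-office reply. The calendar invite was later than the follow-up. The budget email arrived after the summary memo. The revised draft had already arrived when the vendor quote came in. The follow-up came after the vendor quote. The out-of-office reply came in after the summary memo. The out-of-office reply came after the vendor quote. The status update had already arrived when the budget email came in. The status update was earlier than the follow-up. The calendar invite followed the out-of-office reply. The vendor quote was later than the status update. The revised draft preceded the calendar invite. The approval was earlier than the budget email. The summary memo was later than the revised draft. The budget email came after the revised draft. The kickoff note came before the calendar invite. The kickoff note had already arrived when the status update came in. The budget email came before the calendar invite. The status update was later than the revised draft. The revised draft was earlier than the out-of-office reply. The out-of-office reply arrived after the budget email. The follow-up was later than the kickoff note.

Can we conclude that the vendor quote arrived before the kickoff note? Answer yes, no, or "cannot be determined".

Tracing the constraints gives the kickoff note → the status update → the vendor quote, so the kickoff note must come before the vendor quote.
That means the vendor quote cannot be before the kickoff note.

no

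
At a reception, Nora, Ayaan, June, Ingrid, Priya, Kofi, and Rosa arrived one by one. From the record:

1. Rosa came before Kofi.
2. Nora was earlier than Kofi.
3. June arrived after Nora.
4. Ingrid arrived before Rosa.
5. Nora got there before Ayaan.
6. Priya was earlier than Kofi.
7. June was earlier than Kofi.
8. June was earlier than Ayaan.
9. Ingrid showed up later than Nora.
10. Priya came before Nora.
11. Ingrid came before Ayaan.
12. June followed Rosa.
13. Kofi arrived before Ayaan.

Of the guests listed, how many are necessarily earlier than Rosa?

3

Directly stated before Rosa: Ingrid.
Nora reaches Rosa via Nora → Ingrid → Rosa.
Priya reaches Rosa via Priya → Nora → Ingrid → Rosa.
No chain forces June (or any of the others) ahead of Rosa.
That's Ingrid, Nora, and Priya — 3 in all.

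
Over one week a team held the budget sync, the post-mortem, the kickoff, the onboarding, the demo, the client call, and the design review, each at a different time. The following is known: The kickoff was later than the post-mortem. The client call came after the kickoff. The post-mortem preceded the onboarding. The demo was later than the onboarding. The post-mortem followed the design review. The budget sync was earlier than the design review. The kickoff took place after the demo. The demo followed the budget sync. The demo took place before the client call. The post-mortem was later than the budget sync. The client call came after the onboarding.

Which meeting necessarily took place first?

The budget sync has a chain of constraints placing it before every other meeting, so the budget sync must be first.

the budget sync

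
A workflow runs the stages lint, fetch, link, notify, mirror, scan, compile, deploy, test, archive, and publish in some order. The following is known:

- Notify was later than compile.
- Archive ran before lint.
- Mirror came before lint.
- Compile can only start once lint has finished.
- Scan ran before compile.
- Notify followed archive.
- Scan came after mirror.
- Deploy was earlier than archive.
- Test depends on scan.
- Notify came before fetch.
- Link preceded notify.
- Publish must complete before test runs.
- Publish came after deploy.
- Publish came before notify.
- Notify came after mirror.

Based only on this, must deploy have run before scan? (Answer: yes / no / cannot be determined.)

cannot be determined

No chain of stated constraints runs from deploy to scan, and none runs from scan to deploy either.
So the relative order of deploy and scan is not fixed by the given facts.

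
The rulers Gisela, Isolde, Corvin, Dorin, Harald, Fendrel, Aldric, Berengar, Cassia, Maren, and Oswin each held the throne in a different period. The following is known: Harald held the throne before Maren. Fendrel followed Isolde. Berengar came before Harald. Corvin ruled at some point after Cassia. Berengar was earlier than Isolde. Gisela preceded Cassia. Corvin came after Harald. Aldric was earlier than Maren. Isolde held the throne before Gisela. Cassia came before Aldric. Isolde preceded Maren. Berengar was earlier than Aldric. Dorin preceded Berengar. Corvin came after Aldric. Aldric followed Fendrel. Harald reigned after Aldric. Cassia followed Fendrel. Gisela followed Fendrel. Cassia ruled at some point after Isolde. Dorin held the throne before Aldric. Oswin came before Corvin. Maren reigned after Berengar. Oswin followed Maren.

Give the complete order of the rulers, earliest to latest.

The constraints fix every adjacent pair, so only one ordering works:
Dorin → Berengar → Isolde → Fendrel → Gisela → Cassia → Aldric → Harald → Maren → Oswin → Corvin.

Dorin, Berengar, Isolde, Fendrel, Gisela, Cassia, Aldric, Harald, Maren, Oswin, Corvin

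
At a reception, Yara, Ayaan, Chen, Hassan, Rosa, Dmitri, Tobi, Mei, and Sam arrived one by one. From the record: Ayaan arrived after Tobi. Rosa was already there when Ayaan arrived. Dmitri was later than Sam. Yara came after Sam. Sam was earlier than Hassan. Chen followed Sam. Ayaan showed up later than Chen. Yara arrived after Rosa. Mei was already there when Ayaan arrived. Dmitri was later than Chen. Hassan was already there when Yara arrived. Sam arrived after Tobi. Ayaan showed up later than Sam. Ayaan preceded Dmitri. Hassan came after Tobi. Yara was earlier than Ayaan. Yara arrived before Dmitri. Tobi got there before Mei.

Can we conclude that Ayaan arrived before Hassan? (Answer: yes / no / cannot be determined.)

no

Tracing the constraints gives Hassan → Yara → Ayaan, so Hassan must come before Ayaan.
That means Ayaan cannot be before Hassan.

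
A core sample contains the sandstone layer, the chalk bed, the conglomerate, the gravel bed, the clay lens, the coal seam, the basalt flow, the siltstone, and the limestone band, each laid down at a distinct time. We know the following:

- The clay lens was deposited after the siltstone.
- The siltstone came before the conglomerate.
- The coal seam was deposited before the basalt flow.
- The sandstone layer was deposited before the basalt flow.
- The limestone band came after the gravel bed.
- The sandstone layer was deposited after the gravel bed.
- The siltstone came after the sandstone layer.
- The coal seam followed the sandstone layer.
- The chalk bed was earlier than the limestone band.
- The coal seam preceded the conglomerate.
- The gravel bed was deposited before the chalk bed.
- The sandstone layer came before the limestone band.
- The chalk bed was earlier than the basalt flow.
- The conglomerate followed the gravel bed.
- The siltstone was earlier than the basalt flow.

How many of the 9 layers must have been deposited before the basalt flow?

Directly stated before the basalt flow: the chalk bed, the coal seam, the sandstone layer, and the siltstone.
The gravel bed reaches the basalt flow via the gravel bed → the chalk bed → the basalt flow.
No chain forces the limestone band (or any of the others) ahead of the basalt flow.
That's the chalk bed, the coal seam, the gravel bed, the sandstone layer, and the siltstone — 5 in all.

5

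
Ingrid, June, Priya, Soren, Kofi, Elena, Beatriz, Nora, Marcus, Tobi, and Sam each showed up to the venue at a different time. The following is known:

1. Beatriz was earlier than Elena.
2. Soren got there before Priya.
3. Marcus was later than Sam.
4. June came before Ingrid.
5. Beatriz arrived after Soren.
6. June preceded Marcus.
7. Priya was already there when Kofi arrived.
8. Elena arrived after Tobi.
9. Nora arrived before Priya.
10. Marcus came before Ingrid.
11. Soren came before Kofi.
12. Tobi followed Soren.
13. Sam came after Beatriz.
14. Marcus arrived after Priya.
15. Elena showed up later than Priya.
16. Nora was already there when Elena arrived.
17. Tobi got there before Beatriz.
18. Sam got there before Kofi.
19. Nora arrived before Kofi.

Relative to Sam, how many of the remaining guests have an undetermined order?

4

Forced before Sam: Beatriz, Soren, and Tobi; forced after Sam: Ingrid, Kofi, and Marcus.
That leaves Elena, June, Nora, and Priya with no forced order relative to Sam — 4.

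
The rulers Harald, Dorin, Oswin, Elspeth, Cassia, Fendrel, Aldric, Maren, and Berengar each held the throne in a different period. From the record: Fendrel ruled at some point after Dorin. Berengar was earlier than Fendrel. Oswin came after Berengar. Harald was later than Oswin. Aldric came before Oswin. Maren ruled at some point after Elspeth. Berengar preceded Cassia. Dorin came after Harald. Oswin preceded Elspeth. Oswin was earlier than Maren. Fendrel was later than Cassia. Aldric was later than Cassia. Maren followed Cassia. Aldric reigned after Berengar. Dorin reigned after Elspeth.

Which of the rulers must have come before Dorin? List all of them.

Aldric, Berengar, Cassia, Elspeth, Harald, Oswin

Directly stated before Dorin: Elspeth and Harald.
Aldric reaches Dorin via Aldric → Oswin → Elspeth → Dorin.
Berengar reaches Dorin via Berengar → Oswin → Elspeth → Dorin.
Cassia reaches Dorin via Cassia → Aldric → Oswin → Elspeth → Dorin.
Likewise Oswin reaches Dorin by chaining the stated constraints.
No chain forces Maren (or any of the others) ahead of Dorin.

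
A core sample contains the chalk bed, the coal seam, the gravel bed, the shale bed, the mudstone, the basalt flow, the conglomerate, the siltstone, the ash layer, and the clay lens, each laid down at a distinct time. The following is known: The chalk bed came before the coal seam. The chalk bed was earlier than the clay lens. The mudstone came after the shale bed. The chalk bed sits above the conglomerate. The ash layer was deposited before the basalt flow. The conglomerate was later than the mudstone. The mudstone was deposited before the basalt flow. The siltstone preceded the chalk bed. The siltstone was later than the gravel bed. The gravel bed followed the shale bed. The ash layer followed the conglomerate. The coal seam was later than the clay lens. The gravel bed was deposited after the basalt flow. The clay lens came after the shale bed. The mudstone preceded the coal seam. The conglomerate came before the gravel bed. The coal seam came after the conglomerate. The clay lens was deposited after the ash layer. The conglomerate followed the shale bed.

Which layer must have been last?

the coal seam

Every other layer has a chain of constraints placing it before the coal seam, so the coal seam is last.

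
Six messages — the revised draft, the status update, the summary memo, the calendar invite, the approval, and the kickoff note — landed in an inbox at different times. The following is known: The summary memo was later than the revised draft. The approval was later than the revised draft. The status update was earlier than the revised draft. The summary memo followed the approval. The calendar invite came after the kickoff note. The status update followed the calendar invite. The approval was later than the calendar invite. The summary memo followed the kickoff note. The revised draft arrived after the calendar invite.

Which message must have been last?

the summary memo

Every other message has a chain of constraints placing it before the summary memo, so the summary memo is last.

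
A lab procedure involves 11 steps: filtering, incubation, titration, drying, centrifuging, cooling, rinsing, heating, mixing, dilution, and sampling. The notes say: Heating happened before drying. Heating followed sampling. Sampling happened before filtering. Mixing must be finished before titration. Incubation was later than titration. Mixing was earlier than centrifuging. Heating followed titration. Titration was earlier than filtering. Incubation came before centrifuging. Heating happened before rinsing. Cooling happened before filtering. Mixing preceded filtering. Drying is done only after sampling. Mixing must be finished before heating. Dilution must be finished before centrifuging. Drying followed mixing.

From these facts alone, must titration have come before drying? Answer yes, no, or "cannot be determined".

yes

Chain the constraints: titration → heating → drying. Each link is directly stated, so titration comes before drying.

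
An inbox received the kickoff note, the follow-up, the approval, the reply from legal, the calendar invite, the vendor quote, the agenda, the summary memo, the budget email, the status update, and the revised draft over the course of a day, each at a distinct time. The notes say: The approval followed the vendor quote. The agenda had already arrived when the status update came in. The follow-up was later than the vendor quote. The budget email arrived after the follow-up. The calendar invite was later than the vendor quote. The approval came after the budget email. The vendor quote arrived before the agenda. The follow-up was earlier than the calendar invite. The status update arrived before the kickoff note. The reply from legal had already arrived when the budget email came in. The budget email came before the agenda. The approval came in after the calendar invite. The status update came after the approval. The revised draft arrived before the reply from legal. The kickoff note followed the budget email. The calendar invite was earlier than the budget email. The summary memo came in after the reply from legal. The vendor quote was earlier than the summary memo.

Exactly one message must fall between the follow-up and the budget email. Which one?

the calendar invite

Tracing the constraints gives the follow-up → the calendar invite → the budget email, so the calendar invite sits after the follow-up and before the budget email.
No other message is forced both after the follow-up and before the budget email.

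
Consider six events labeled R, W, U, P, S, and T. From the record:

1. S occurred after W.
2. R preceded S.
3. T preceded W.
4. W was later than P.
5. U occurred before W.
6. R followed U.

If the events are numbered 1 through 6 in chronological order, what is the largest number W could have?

W must come before S — 1 event forced after it.
Everything else can be placed before W in some valid order, so W can sit as late as position 6 − 1 = 5.

5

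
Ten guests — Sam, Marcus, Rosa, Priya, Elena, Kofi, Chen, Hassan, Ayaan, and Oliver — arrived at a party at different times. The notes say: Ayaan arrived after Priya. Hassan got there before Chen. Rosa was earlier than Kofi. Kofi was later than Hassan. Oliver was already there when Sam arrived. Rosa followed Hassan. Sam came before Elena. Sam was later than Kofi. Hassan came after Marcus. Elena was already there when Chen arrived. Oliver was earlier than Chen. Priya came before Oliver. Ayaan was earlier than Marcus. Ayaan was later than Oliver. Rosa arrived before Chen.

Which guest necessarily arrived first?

Priya

Priya has a chain of constraints placing them before every other guest, so Priya must be first.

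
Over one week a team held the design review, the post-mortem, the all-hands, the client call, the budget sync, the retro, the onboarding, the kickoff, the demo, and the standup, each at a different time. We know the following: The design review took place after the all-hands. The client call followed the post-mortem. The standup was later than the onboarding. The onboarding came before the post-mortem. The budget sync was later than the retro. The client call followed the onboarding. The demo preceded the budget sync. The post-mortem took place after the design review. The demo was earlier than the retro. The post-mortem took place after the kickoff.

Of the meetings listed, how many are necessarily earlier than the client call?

5

Directly stated before the client call: the onboarding and the post-mortem.
The all-hands reaches the client call via the all-hands → the design review → the post-mortem → the client call.
The design review reaches the client call via the design review → the post-mortem → the client call.
The kickoff reaches the client call via the kickoff → the post-mortem → the client call.
That's the all-hands, the design review, the kickoff, the onboarding, and the post-mortem — 5 in all.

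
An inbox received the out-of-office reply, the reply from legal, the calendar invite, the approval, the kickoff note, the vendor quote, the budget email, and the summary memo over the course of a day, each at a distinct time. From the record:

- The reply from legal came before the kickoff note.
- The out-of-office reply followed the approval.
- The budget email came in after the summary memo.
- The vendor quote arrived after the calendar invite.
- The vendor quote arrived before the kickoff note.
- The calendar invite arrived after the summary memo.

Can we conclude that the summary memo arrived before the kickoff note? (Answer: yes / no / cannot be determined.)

yes

Chain the constraints: the summary memo → the calendar invite → the vendor quote → the kickoff note. Each link is directly stated, so the summary memo comes before the kickoff note.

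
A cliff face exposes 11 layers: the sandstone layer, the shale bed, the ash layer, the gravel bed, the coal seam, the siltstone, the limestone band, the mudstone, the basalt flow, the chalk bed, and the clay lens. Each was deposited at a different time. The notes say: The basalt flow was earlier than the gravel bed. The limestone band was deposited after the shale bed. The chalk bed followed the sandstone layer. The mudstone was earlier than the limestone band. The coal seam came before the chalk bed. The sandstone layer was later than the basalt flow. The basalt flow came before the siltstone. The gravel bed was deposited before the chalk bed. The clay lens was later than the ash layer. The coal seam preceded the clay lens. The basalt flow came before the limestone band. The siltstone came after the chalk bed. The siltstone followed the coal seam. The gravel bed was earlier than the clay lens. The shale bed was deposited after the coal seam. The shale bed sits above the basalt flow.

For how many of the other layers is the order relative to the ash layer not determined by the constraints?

Forced after the ash layer: the clay lens.
That leaves the basalt flow, the chalk bed, the coal seam, the gravel bed, the limestone band, the mudstone, the sandstone layer, the shale bed, and the siltstone with no forced order relative to the ash layer — 9.

9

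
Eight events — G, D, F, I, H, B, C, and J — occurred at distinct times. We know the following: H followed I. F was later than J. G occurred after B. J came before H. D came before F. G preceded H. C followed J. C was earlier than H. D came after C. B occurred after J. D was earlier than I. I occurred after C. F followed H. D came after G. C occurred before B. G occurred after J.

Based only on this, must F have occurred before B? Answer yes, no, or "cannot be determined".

Tracing the constraints gives B → G → D → F, so B must come before F.
That means F cannot be before B.

no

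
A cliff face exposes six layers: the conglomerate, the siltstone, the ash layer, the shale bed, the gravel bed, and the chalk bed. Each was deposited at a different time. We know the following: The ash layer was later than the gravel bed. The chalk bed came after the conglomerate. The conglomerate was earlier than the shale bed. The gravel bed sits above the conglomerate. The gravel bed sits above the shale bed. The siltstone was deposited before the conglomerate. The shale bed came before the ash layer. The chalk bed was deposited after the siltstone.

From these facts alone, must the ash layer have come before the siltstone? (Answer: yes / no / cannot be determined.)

no

Tracing the constraints gives the siltstone → the conglomerate → the shale bed → the ash layer, so the siltstone must come before the ash layer.
That means the ash layer cannot be before the siltstone.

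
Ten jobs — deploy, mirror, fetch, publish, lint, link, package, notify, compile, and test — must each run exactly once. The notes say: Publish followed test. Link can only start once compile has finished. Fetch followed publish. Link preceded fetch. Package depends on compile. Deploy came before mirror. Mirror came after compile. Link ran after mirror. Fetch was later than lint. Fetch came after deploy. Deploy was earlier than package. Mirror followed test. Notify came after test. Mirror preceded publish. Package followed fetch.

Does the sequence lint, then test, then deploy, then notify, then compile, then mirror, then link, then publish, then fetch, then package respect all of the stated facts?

Check each stated constraint against the proposed order — e.g. deploy is ahead of package; lint is ahead of fetch. Every pair is in the required order; nothing is violated.

yes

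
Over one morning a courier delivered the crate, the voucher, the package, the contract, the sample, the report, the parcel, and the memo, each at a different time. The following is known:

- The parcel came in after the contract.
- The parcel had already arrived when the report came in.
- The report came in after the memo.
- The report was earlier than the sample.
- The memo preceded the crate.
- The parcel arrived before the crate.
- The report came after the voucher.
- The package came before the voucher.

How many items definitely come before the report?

Directly stated before the report: the memo, the parcel, and the voucher.
The contract reaches the report via the contract → the parcel → the report.
The package reaches the report via the package → the voucher → the report.
That's the contract, the memo, the package, the parcel, and the voucher — 5 in all.

5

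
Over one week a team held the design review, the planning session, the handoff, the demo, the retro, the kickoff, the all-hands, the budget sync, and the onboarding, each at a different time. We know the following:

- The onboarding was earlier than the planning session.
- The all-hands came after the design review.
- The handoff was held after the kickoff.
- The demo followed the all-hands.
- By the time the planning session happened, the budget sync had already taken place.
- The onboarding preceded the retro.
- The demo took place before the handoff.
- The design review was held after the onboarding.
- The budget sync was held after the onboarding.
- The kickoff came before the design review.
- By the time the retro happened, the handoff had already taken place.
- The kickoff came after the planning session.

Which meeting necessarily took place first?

The onboarding has a chain of constraints placing it before every other meeting, so the onboarding must be first.

the onboarding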